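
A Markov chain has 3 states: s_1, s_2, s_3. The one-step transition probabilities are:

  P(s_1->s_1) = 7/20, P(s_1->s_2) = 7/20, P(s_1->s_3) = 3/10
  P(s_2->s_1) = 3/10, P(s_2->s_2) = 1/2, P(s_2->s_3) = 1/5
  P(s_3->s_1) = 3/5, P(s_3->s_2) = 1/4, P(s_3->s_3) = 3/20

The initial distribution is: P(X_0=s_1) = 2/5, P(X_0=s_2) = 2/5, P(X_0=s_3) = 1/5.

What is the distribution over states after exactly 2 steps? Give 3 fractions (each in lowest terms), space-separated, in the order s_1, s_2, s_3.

Propagating the distribution step by step (d_{t+1} = d_t * P):
d_0 = (s_1=2/5, s_2=2/5, s_3=1/5)
  d_1[s_1] = 2/5*7/20 + 2/5*3/10 + 1/5*3/5 = 19/50
  d_1[s_2] = 2/5*7/20 + 2/5*1/2 + 1/5*1/4 = 39/100
  d_1[s_3] = 2/5*3/10 + 2/5*1/5 + 1/5*3/20 = 23/100
d_1 = (s_1=19/50, s_2=39/100, s_3=23/100)
  d_2[s_1] = 19/50*7/20 + 39/100*3/10 + 23/100*3/5 = 97/250
  d_2[s_2] = 19/50*7/20 + 39/100*1/2 + 23/100*1/4 = 771/2000
  d_2[s_3] = 19/50*3/10 + 39/100*1/5 + 23/100*3/20 = 453/2000
d_2 = (s_1=97/250, s_2=771/2000, s_3=453/2000)

Answer: 97/250 771/2000 453/2000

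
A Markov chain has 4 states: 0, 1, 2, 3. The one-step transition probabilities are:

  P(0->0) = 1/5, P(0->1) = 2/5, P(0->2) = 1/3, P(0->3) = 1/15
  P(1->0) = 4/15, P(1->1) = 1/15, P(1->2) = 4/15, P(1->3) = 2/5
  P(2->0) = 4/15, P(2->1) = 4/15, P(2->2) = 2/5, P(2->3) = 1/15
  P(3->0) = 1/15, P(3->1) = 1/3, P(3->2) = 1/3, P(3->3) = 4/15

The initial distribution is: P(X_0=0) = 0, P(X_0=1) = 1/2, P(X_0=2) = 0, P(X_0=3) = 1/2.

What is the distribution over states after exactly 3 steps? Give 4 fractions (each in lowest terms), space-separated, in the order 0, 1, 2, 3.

Answer: 289/1350 847/3375 2281/6750 133/675

Derivation:
Propagating the distribution step by step (d_{t+1} = d_t * P):
d_0 = (0=0, 1=1/2, 2=0, 3=1/2)
  d_1[0] = 0*1/5 + 1/2*4/15 + 0*4/15 + 1/2*1/15 = 1/6
  d_1[1] = 0*2/5 + 1/2*1/15 + 0*4/15 + 1/2*1/3 = 1/5
  d_1[2] = 0*1/3 + 1/2*4/15 + 0*2/5 + 1/2*1/3 = 3/10
  d_1[3] = 0*1/15 + 1/2*2/5 + 0*1/15 + 1/2*4/15 = 1/3
d_1 = (0=1/6, 1=1/5, 2=3/10, 3=1/3)
  d_2[0] = 1/6*1/5 + 1/5*4/15 + 3/10*4/15 + 1/3*1/15 = 17/90
  d_2[1] = 1/6*2/5 + 1/5*1/15 + 3/10*4/15 + 1/3*1/3 = 61/225
  d_2[2] = 1/6*1/3 + 1/5*4/15 + 3/10*2/5 + 1/3*1/3 = 17/50
  d_2[3] = 1/6*1/15 + 1/5*2/5 + 3/10*1/15 + 1/3*4/15 = 1/5
d_2 = (0=17/90, 1=61/225, 2=17/50, 3=1/5)
  d_3[0] = 17/90*1/5 + 61/225*4/15 + 17/50*4/15 + 1/5*1/15 = 289/1350
  d_3[1] = 17/90*2/5 + 61/225*1/15 + 17/50*4/15 + 1/5*1/3 = 847/3375
  d_3[2] = 17/90*1/3 + 61/225*4/15 + 17/50*2/5 + 1/5*1/3 = 2281/6750
  d_3[3] = 17/90*1/15 + 61/225*2/5 + 17/50*1/15 + 1/5*4/15 = 133/675
d_3 = (0=289/1350, 1=847/3375, 2=2281/6750, 3=133/675)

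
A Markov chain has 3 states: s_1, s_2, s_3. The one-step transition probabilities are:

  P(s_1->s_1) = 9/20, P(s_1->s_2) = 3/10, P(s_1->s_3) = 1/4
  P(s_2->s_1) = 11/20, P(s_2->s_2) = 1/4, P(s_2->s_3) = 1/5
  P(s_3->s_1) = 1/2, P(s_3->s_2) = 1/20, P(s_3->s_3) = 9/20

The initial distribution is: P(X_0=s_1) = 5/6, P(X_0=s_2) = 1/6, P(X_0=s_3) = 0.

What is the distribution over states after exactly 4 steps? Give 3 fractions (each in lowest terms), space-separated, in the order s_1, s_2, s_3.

Propagating the distribution step by step (d_{t+1} = d_t * P):
d_0 = (s_1=5/6, s_2=1/6, s_3=0)
  d_1[s_1] = 5/6*9/20 + 1/6*11/20 + 0*1/2 = 7/15
  d_1[s_2] = 5/6*3/10 + 1/6*1/4 + 0*1/20 = 7/24
  d_1[s_3] = 5/6*1/4 + 1/6*1/5 + 0*9/20 = 29/120
d_1 = (s_1=7/15, s_2=7/24, s_3=29/120)
  d_2[s_1] = 7/15*9/20 + 7/24*11/20 + 29/120*1/2 = 393/800
  d_2[s_2] = 7/15*3/10 + 7/24*1/4 + 29/120*1/20 = 9/40
  d_2[s_3] = 7/15*1/4 + 7/24*1/5 + 29/120*9/20 = 227/800
d_2 = (s_1=393/800, s_2=9/40, s_3=227/800)
  d_3[s_1] = 393/800*9/20 + 9/40*11/20 + 227/800*1/2 = 7787/16000
  d_3[s_2] = 393/800*3/10 + 9/40*1/4 + 227/800*1/20 = 697/3200
  d_3[s_3] = 393/800*1/4 + 9/40*1/5 + 227/800*9/20 = 591/2000
d_3 = (s_1=7787/16000, s_2=697/3200, s_3=591/2000)
  d_4[s_1] = 7787/16000*9/20 + 697/3200*11/20 + 591/2000*1/2 = 77849/160000
  d_4[s_2] = 7787/16000*3/10 + 697/3200*1/4 + 591/2000*1/20 = 551/2560
  d_4[s_3] = 7787/16000*1/4 + 697/3200*1/5 + 591/2000*9/20 = 95427/320000
d_4 = (s_1=77849/160000, s_2=551/2560, s_3=95427/320000)

Answer: 77849/160000 551/2560 95427/320000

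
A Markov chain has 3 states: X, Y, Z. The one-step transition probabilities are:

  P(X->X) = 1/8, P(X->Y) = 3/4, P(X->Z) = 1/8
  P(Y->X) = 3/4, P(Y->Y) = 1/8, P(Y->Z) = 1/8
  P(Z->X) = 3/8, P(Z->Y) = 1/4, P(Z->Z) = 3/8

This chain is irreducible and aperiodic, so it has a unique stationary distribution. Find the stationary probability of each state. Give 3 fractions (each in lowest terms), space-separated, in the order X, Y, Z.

Answer: 11/26 16/39 1/6

Derivation:
The stationary distribution satisfies pi = pi * P, i.e.:
  pi_X = 1/8*pi_X + 3/4*pi_Y + 3/8*pi_Z
  pi_Y = 3/4*pi_X + 1/8*pi_Y + 1/4*pi_Z
  pi_Z = 1/8*pi_X + 1/8*pi_Y + 3/8*pi_Z
with normalization: pi_X + pi_Y + pi_Z = 1.

Using the first 2 balance equations plus normalization, the linear system A*pi = b is:
  [-7/8, 3/4, 3/8] . pi = 0
  [3/4, -7/8, 1/4] . pi = 0
  [1, 1, 1] . pi = 1

Solving yields:
  pi_X = 11/26
  pi_Y = 16/39
  pi_Z = 1/6

Verification (pi * P):
  11/26*1/8 + 16/39*3/4 + 1/6*3/8 = 11/26 = pi_X  (ok)
  11/26*3/4 + 16/39*1/8 + 1/6*1/4 = 16/39 = pi_Y  (ok)
  11/26*1/8 + 16/39*1/8 + 1/6*3/8 = 1/6 = pi_Z  (ok)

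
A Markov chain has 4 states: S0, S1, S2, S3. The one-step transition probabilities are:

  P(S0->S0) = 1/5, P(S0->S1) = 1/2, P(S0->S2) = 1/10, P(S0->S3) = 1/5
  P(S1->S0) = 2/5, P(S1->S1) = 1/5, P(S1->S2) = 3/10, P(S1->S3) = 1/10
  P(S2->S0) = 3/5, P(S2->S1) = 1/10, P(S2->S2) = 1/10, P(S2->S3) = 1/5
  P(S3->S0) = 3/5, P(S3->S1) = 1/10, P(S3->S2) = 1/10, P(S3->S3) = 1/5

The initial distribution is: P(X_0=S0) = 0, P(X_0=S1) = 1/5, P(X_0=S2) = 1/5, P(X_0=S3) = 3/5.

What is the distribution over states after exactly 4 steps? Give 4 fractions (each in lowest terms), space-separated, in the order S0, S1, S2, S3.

Propagating the distribution step by step (d_{t+1} = d_t * P):
d_0 = (S0=0, S1=1/5, S2=1/5, S3=3/5)
  d_1[S0] = 0*1/5 + 1/5*2/5 + 1/5*3/5 + 3/5*3/5 = 14/25
  d_1[S1] = 0*1/2 + 1/5*1/5 + 1/5*1/10 + 3/5*1/10 = 3/25
  d_1[S2] = 0*1/10 + 1/5*3/10 + 1/5*1/10 + 3/5*1/10 = 7/50
  d_1[S3] = 0*1/5 + 1/5*1/10 + 1/5*1/5 + 3/5*1/5 = 9/50
d_1 = (S0=14/25, S1=3/25, S2=7/50, S3=9/50)
  d_2[S0] = 14/25*1/5 + 3/25*2/5 + 7/50*3/5 + 9/50*3/5 = 44/125
  d_2[S1] = 14/25*1/2 + 3/25*1/5 + 7/50*1/10 + 9/50*1/10 = 42/125
  d_2[S2] = 14/25*1/10 + 3/25*3/10 + 7/50*1/10 + 9/50*1/10 = 31/250
  d_2[S3] = 14/25*1/5 + 3/25*1/10 + 7/50*1/5 + 9/50*1/5 = 47/250
d_2 = (S0=44/125, S1=42/125, S2=31/250, S3=47/250)
  d_3[S0] = 44/125*1/5 + 42/125*2/5 + 31/250*3/5 + 47/250*3/5 = 49/125
  d_3[S1] = 44/125*1/2 + 42/125*1/5 + 31/250*1/10 + 47/250*1/10 = 343/1250
  d_3[S2] = 44/125*1/10 + 42/125*3/10 + 31/250*1/10 + 47/250*1/10 = 209/1250
  d_3[S3] = 44/125*1/5 + 42/125*1/10 + 31/250*1/5 + 47/250*1/5 = 104/625
d_3 = (S0=49/125, S1=343/1250, S2=209/1250, S3=104/625)
  d_4[S0] = 49/125*1/5 + 343/1250*2/5 + 209/1250*3/5 + 104/625*3/5 = 2427/6250
  d_4[S1] = 49/125*1/2 + 343/1250*1/5 + 209/1250*1/10 + 104/625*1/10 = 3553/12500
  d_4[S2] = 49/125*1/10 + 343/1250*3/10 + 209/1250*1/10 + 104/625*1/10 = 484/3125
  d_4[S3] = 49/125*1/5 + 343/1250*1/10 + 209/1250*1/5 + 104/625*1/5 = 2157/12500
d_4 = (S0=2427/6250, S1=3553/12500, S2=484/3125, S3=2157/12500)

Answer: 2427/6250 3553/12500 484/3125 2157/12500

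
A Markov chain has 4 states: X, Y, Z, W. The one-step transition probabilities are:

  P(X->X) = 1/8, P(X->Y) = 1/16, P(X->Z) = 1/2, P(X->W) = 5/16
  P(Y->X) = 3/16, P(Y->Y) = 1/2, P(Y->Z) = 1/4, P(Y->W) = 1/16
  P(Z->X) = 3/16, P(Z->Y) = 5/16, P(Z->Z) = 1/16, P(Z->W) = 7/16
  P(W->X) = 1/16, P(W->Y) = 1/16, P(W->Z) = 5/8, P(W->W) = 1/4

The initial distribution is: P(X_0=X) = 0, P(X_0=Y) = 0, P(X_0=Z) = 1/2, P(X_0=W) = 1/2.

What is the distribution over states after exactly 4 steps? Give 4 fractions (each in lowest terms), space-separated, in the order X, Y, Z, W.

Propagating the distribution step by step (d_{t+1} = d_t * P):
d_0 = (X=0, Y=0, Z=1/2, W=1/2)
  d_1[X] = 0*1/8 + 0*3/16 + 1/2*3/16 + 1/2*1/16 = 1/8
  d_1[Y] = 0*1/16 + 0*1/2 + 1/2*5/16 + 1/2*1/16 = 3/16
  d_1[Z] = 0*1/2 + 0*1/4 + 1/2*1/16 + 1/2*5/8 = 11/32
  d_1[W] = 0*5/16 + 0*1/16 + 1/2*7/16 + 1/2*1/4 = 11/32
d_1 = (X=1/8, Y=3/16, Z=11/32, W=11/32)
  d_2[X] = 1/8*1/8 + 3/16*3/16 + 11/32*3/16 + 11/32*1/16 = 35/256
  d_2[Y] = 1/8*1/16 + 3/16*1/2 + 11/32*5/16 + 11/32*1/16 = 59/256
  d_2[Z] = 1/8*1/2 + 3/16*1/4 + 11/32*1/16 + 11/32*5/8 = 177/512
  d_2[W] = 1/8*5/16 + 3/16*1/16 + 11/32*7/16 + 11/32*1/4 = 147/512
d_2 = (X=35/256, Y=59/256, Z=177/512, W=147/512)
  d_3[X] = 35/256*1/8 + 59/256*3/16 + 177/512*3/16 + 147/512*1/16 = 293/2048
  d_3[Y] = 35/256*1/16 + 59/256*1/2 + 177/512*5/16 + 147/512*1/16 = 1023/4096
  d_3[Z] = 35/256*1/2 + 59/256*1/4 + 177/512*1/16 + 147/512*5/8 = 2679/8192
  d_3[W] = 35/256*5/16 + 59/256*1/16 + 177/512*7/16 + 147/512*1/4 = 2295/8192
d_3 = (X=293/2048, Y=1023/4096, Z=2679/8192, W=2295/8192)
  d_4[X] = 293/2048*1/8 + 1023/4096*3/16 + 2679/8192*3/16 + 2295/8192*1/16 = 9407/65536
  d_4[Y] = 293/2048*1/16 + 1023/4096*1/2 + 2679/8192*5/16 + 2295/8192*1/16 = 16615/65536
  d_4[Z] = 293/2048*1/2 + 1023/4096*1/4 + 2679/8192*1/16 + 2295/8192*5/8 = 43189/131072
  d_4[W] = 293/2048*5/16 + 1023/4096*1/16 + 2679/8192*7/16 + 2295/8192*1/4 = 35839/131072
d_4 = (X=9407/65536, Y=16615/65536, Z=43189/131072, W=35839/131072)

Answer: 9407/65536 16615/65536 43189/131072 35839/131072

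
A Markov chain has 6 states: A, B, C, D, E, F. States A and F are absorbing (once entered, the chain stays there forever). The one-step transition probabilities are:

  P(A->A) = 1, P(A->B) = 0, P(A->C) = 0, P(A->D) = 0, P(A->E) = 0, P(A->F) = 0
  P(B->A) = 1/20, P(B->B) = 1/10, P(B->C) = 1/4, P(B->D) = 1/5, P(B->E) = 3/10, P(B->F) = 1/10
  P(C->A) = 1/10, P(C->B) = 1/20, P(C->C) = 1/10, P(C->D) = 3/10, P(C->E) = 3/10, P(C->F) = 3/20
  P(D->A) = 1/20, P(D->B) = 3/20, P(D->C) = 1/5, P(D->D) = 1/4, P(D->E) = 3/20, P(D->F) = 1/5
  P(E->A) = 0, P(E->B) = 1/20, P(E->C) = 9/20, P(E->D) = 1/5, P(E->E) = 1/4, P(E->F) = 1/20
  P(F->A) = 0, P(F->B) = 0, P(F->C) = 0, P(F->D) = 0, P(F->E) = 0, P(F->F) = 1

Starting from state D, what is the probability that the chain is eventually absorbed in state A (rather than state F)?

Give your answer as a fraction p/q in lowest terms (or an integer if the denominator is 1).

Answer: 146/563

Derivation:
Let a_i = P(absorbed in A | start in state i).
Boundary conditions: a_A = 1, a_F = 0.
For each transient state i, a_i = sum_j P(i->j) * a_j:
  a_B = 1/20*a_A + 1/10*a_B + 1/4*a_C + 1/5*a_D + 3/10*a_E + 1/10*a_F
  a_C = 1/10*a_A + 1/20*a_B + 1/10*a_C + 3/10*a_D + 3/10*a_E + 3/20*a_F
  a_D = 1/20*a_A + 3/20*a_B + 1/5*a_C + 1/4*a_D + 3/20*a_E + 1/5*a_F
  a_E = 0*a_A + 1/20*a_B + 9/20*a_C + 1/5*a_D + 1/4*a_E + 1/20*a_F

Substituting a_A = 1 and a_F = 0, rearrange to (I - Q) a = r where r[i] = P(i -> A):
  [9/10, -1/4, -1/5, -3/10] . (a_B, a_C, a_D, a_E) = 1/20
  [-1/20, 9/10, -3/10, -3/10] . (a_B, a_C, a_D, a_E) = 1/10
  [-3/20, -1/5, 3/4, -3/20] . (a_B, a_C, a_D, a_E) = 1/20
  [-1/20, -9/20, -1/5, 3/4] . (a_B, a_C, a_D, a_E) = 0

Solving yields:
  a_B = 162/563
  a_C = 171/563
  a_D = 146/563
  a_E = 457/1689

Starting state is D, so the absorption probability is a_D = 146/563.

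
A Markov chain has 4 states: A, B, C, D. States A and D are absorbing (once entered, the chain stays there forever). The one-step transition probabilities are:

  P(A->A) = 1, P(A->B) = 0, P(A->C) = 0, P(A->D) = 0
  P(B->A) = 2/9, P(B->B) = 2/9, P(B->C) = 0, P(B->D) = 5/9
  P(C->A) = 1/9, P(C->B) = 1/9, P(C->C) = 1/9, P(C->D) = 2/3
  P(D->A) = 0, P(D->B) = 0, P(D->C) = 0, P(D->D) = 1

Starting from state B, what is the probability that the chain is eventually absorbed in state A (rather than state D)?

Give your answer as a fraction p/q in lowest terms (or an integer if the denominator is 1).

Let a_i = P(absorbed in A | start in state i).
Boundary conditions: a_A = 1, a_D = 0.
For each transient state i, a_i = sum_j P(i->j) * a_j:
  a_B = 2/9*a_A + 2/9*a_B + 0*a_C + 5/9*a_D
  a_C = 1/9*a_A + 1/9*a_B + 1/9*a_C + 2/3*a_D

Substituting a_A = 1 and a_D = 0, rearrange to (I - Q) a = r where r[i] = P(i -> A):
  [7/9, 0] . (a_B, a_C) = 2/9
  [-1/9, 8/9] . (a_B, a_C) = 1/9

Solving yields:
  a_B = 2/7
  a_C = 9/56

Starting state is B, so the absorption probability is a_B = 2/7.

Answer: 2/7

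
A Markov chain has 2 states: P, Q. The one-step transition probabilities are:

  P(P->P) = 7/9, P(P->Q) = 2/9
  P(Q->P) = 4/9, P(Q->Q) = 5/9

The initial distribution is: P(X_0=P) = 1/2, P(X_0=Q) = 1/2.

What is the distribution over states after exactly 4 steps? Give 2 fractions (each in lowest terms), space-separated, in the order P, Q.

Answer: 323/486 163/486

Derivation:
Propagating the distribution step by step (d_{t+1} = d_t * P):
d_0 = (P=1/2, Q=1/2)
  d_1[P] = 1/2*7/9 + 1/2*4/9 = 11/18
  d_1[Q] = 1/2*2/9 + 1/2*5/9 = 7/18
d_1 = (P=11/18, Q=7/18)
  d_2[P] = 11/18*7/9 + 7/18*4/9 = 35/54
  d_2[Q] = 11/18*2/9 + 7/18*5/9 = 19/54
d_2 = (P=35/54, Q=19/54)
  d_3[P] = 35/54*7/9 + 19/54*4/9 = 107/162
  d_3[Q] = 35/54*2/9 + 19/54*5/9 = 55/162
d_3 = (P=107/162, Q=55/162)
  d_4[P] = 107/162*7/9 + 55/162*4/9 = 323/486
  d_4[Q] = 107/162*2/9 + 55/162*5/9 = 163/486
d_4 = (P=323/486, Q=163/486)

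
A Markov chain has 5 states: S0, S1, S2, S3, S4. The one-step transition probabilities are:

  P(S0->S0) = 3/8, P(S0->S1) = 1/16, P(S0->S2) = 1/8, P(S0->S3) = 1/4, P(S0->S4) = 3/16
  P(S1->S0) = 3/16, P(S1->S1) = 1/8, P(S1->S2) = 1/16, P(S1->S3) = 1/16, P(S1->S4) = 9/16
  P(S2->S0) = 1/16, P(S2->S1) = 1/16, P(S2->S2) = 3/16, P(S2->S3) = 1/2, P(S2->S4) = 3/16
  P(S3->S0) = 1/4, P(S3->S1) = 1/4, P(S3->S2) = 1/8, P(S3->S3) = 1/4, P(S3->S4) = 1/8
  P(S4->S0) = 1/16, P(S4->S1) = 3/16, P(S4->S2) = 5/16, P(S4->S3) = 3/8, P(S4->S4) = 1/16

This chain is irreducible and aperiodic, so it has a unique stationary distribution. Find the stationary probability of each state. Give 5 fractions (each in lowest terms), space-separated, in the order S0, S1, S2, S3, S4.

Answer: 6332/32171 4858/32171 5259/32171 9255/32171 6467/32171

Derivation:
The stationary distribution satisfies pi = pi * P, i.e.:
  pi_S0 = 3/8*pi_S0 + 3/16*pi_S1 + 1/16*pi_S2 + 1/4*pi_S3 + 1/16*pi_S4
  pi_S1 = 1/16*pi_S0 + 1/8*pi_S1 + 1/16*pi_S2 + 1/4*pi_S3 + 3/16*pi_S4
  pi_S2 = 1/8*pi_S0 + 1/16*pi_S1 + 3/16*pi_S2 + 1/8*pi_S3 + 5/16*pi_S4
  pi_S3 = 1/4*pi_S0 + 1/16*pi_S1 + 1/2*pi_S2 + 1/4*pi_S3 + 3/8*pi_S4
  pi_S4 = 3/16*pi_S0 + 9/16*pi_S1 + 3/16*pi_S2 + 1/8*pi_S3 + 1/16*pi_S4
with normalization: pi_S0 + pi_S1 + pi_S2 + pi_S3 + pi_S4 = 1.

Using the first 4 balance equations plus normalization, the linear system A*pi = b is:
  [-5/8, 3/16, 1/16, 1/4, 1/16] . pi = 0
  [1/16, -7/8, 1/16, 1/4, 3/16] . pi = 0
  [1/8, 1/16, -13/16, 1/8, 5/16] . pi = 0
  [1/4, 1/16, 1/2, -3/4, 3/8] . pi = 0
  [1, 1, 1, 1, 1] . pi = 1

Solving yields:
  pi_S0 = 6332/32171
  pi_S1 = 4858/32171
  pi_S2 = 5259/32171
  pi_S3 = 9255/32171
  pi_S4 = 6467/32171

Verification (pi * P):
  6332/32171*3/8 + 4858/32171*3/16 + 5259/32171*1/16 + 9255/32171*1/4 + 6467/32171*1/16 = 6332/32171 = pi_S0  (ok)
  6332/32171*1/16 + 4858/32171*1/8 + 5259/32171*1/16 + 9255/32171*1/4 + 6467/32171*3/16 = 4858/32171 = pi_S1  (ok)
  6332/32171*1/8 + 4858/32171*1/16 + 5259/32171*3/16 + 9255/32171*1/8 + 6467/32171*5/16 = 5259/32171 = pi_S2  (ok)
  6332/32171*1/4 + 4858/32171*1/16 + 5259/32171*1/2 + 9255/32171*1/4 + 6467/32171*3/8 = 9255/32171 = pi_S3  (ok)
  6332/32171*3/16 + 4858/32171*9/16 + 5259/32171*3/16 + 9255/32171*1/8 + 6467/32171*1/16 = 6467/32171 = pi_S4  (ok)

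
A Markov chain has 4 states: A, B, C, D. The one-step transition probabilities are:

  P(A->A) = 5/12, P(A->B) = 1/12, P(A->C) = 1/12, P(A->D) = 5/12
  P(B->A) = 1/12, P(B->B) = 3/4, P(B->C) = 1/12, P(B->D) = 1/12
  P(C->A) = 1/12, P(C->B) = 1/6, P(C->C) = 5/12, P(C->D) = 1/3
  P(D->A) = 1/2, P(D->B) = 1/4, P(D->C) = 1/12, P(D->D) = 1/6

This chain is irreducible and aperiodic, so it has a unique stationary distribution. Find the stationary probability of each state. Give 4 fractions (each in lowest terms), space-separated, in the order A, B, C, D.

Answer: 143/544 213/544 1/8 15/68

Derivation:
The stationary distribution satisfies pi = pi * P, i.e.:
  pi_A = 5/12*pi_A + 1/12*pi_B + 1/12*pi_C + 1/2*pi_D
  pi_B = 1/12*pi_A + 3/4*pi_B + 1/6*pi_C + 1/4*pi_D
  pi_C = 1/12*pi_A + 1/12*pi_B + 5/12*pi_C + 1/12*pi_D
  pi_D = 5/12*pi_A + 1/12*pi_B + 1/3*pi_C + 1/6*pi_D
with normalization: pi_A + pi_B + pi_C + pi_D = 1.

Using the first 3 balance equations plus normalization, the linear system A*pi = b is:
  [-7/12, 1/12, 1/12, 1/2] . pi = 0
  [1/12, -1/4, 1/6, 1/4] . pi = 0
  [1/12, 1/12, -7/12, 1/12] . pi = 0
  [1, 1, 1, 1] . pi = 1

Solving yields:
  pi_A = 143/544
  pi_B = 213/544
  pi_C = 1/8
  pi_D = 15/68

Verification (pi * P):
  143/544*5/12 + 213/544*1/12 + 1/8*1/12 + 15/68*1/2 = 143/544 = pi_A  (ok)
  143/544*1/12 + 213/544*3/4 + 1/8*1/6 + 15/68*1/4 = 213/544 = pi_B  (ok)
  143/544*1/12 + 213/544*1/12 + 1/8*5/12 + 15/68*1/12 = 1/8 = pi_C  (ok)
  143/544*5/12 + 213/544*1/12 + 1/8*1/3 + 15/68*1/6 = 15/68 = pi_D  (ok)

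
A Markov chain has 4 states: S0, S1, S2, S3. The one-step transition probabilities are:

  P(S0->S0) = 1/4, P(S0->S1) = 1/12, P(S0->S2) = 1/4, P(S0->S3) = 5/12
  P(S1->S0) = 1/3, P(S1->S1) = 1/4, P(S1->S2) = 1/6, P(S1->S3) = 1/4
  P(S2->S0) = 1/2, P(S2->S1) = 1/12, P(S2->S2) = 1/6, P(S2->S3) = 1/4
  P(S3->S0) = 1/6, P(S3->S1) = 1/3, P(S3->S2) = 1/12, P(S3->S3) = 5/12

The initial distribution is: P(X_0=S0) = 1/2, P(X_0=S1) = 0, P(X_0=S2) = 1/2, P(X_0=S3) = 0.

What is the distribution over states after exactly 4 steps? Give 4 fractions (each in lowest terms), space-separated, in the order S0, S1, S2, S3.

Answer: 1277/4608 4295/20736 6631/41472 7379/20736

Derivation:
Propagating the distribution step by step (d_{t+1} = d_t * P):
d_0 = (S0=1/2, S1=0, S2=1/2, S3=0)
  d_1[S0] = 1/2*1/4 + 0*1/3 + 1/2*1/2 + 0*1/6 = 3/8
  d_1[S1] = 1/2*1/12 + 0*1/4 + 1/2*1/12 + 0*1/3 = 1/12
  d_1[S2] = 1/2*1/4 + 0*1/6 + 1/2*1/6 + 0*1/12 = 5/24
  d_1[S3] = 1/2*5/12 + 0*1/4 + 1/2*1/4 + 0*5/12 = 1/3
d_1 = (S0=3/8, S1=1/12, S2=5/24, S3=1/3)
  d_2[S0] = 3/8*1/4 + 1/12*1/3 + 5/24*1/2 + 1/3*1/6 = 9/32
  d_2[S1] = 3/8*1/12 + 1/12*1/4 + 5/24*1/12 + 1/3*1/3 = 13/72
  d_2[S2] = 3/8*1/4 + 1/12*1/6 + 5/24*1/6 + 1/3*1/12 = 49/288
  d_2[S3] = 3/8*5/12 + 1/12*1/4 + 5/24*1/4 + 1/3*5/12 = 53/144
d_2 = (S0=9/32, S1=13/72, S2=49/288, S3=53/144)
  d_3[S0] = 9/32*1/4 + 13/72*1/3 + 49/288*1/2 + 53/144*1/6 = 319/1152
  d_3[S1] = 9/32*1/12 + 13/72*1/4 + 49/288*1/12 + 53/144*1/3 = 355/1728
  d_3[S2] = 9/32*1/4 + 13/72*1/6 + 49/288*1/6 + 53/144*1/12 = 551/3456
  d_3[S3] = 9/32*5/12 + 13/72*1/4 + 49/288*1/4 + 53/144*5/12 = 619/1728
d_3 = (S0=319/1152, S1=355/1728, S2=551/3456, S3=619/1728)
  d_4[S0] = 319/1152*1/4 + 355/1728*1/3 + 551/3456*1/2 + 619/1728*1/6 = 1277/4608
  d_4[S1] = 319/1152*1/12 + 355/1728*1/4 + 551/3456*1/12 + 619/1728*1/3 = 4295/20736
  d_4[S2] = 319/1152*1/4 + 355/1728*1/6 + 551/3456*1/6 + 619/1728*1/12 = 6631/41472
  d_4[S3] = 319/1152*5/12 + 355/1728*1/4 + 551/3456*1/4 + 619/1728*5/12 = 7379/20736
d_4 = (S0=1277/4608, S1=4295/20736, S2=6631/41472, S3=7379/20736)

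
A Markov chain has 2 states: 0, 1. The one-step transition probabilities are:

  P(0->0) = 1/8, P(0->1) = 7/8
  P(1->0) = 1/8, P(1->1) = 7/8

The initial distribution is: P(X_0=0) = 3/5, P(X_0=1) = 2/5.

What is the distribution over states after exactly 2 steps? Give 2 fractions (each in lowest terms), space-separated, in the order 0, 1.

Answer: 1/8 7/8

Derivation:
Propagating the distribution step by step (d_{t+1} = d_t * P):
d_0 = (0=3/5, 1=2/5)
  d_1[0] = 3/5*1/8 + 2/5*1/8 = 1/8
  d_1[1] = 3/5*7/8 + 2/5*7/8 = 7/8
d_1 = (0=1/8, 1=7/8)
  d_2[0] = 1/8*1/8 + 7/8*1/8 = 1/8
  d_2[1] = 1/8*7/8 + 7/8*7/8 = 7/8
d_2 = (0=1/8, 1=7/8)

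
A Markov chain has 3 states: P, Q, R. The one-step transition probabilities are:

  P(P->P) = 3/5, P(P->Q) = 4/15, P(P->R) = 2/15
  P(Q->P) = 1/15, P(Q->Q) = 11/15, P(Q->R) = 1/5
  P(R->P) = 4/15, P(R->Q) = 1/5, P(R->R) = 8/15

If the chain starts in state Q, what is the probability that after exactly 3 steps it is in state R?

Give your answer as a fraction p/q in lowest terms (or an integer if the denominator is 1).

Answer: 938/3375

Derivation:
Computing P^3 by repeated multiplication:
P^1 =
  P: [3/5, 4/15, 2/15]
  Q: [1/15, 11/15, 1/5]
  R: [4/15, 1/5, 8/15]
P^2 =
  P: [31/75, 86/225, 46/225]
  Q: [32/225, 134/225, 59/225]
  R: [71/225, 73/225, 9/25]
P^3 =
  P: [41/125, 1456/3375, 812/3375]
  Q: [658/3375, 593/1125, 938/3375]
  R: [1036/3375, 266/675, 1009/3375]

(P^3)[Q -> R] = 938/3375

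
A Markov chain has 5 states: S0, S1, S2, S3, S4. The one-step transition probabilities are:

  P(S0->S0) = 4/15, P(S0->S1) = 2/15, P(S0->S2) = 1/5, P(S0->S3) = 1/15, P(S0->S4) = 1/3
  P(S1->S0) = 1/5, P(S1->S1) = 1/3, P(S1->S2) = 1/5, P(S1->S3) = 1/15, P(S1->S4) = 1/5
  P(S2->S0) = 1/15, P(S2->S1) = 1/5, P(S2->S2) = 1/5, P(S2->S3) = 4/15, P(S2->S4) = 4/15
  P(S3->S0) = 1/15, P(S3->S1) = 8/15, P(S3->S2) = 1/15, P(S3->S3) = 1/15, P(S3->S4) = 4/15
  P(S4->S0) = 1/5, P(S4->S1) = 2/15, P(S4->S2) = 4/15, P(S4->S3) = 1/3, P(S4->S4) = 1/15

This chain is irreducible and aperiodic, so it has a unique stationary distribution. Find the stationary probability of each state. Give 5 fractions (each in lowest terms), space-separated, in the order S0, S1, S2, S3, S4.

Answer: 8873/54278 14341/54278 5230/27139 4423/27139 5879/27139

Derivation:
The stationary distribution satisfies pi = pi * P, i.e.:
  pi_S0 = 4/15*pi_S0 + 1/5*pi_S1 + 1/15*pi_S2 + 1/15*pi_S3 + 1/5*pi_S4
  pi_S1 = 2/15*pi_S0 + 1/3*pi_S1 + 1/5*pi_S2 + 8/15*pi_S3 + 2/15*pi_S4
  pi_S2 = 1/5*pi_S0 + 1/5*pi_S1 + 1/5*pi_S2 + 1/15*pi_S3 + 4/15*pi_S4
  pi_S3 = 1/15*pi_S0 + 1/15*pi_S1 + 4/15*pi_S2 + 1/15*pi_S3 + 1/3*pi_S4
  pi_S4 = 1/3*pi_S0 + 1/5*pi_S1 + 4/15*pi_S2 + 4/15*pi_S3 + 1/15*pi_S4
with normalization: pi_S0 + pi_S1 + pi_S2 + pi_S3 + pi_S4 = 1.

Using the first 4 balance equations plus normalization, the linear system A*pi = b is:
  [-11/15, 1/5, 1/15, 1/15, 1/5] . pi = 0
  [2/15, -2/3, 1/5, 8/15, 2/15] . pi = 0
  [1/5, 1/5, -4/5, 1/15, 4/15] . pi = 0
  [1/15, 1/15, 4/15, -14/15, 1/3] . pi = 0
  [1, 1, 1, 1, 1] . pi = 1

Solving yields:
  pi_S0 = 8873/54278
  pi_S1 = 14341/54278
  pi_S2 = 5230/27139
  pi_S3 = 4423/27139
  pi_S4 = 5879/27139

Verification (pi * P):
  8873/54278*4/15 + 14341/54278*1/5 + 5230/27139*1/15 + 4423/27139*1/15 + 5879/27139*1/5 = 8873/54278 = pi_S0  (ok)
  8873/54278*2/15 + 14341/54278*1/3 + 5230/27139*1/5 + 4423/27139*8/15 + 5879/27139*2/15 = 14341/54278 = pi_S1  (ok)
  8873/54278*1/5 + 14341/54278*1/5 + 5230/27139*1/5 + 4423/27139*1/15 + 5879/27139*4/15 = 5230/27139 = pi_S2  (ok)
  8873/54278*1/15 + 14341/54278*1/15 + 5230/27139*4/15 + 4423/27139*1/15 + 5879/27139*1/3 = 4423/27139 = pi_S3  (ok)
  8873/54278*1/3 + 14341/54278*1/5 + 5230/27139*4/15 + 4423/27139*4/15 + 5879/27139*1/15 = 5879/27139 = pi_S4  (ok)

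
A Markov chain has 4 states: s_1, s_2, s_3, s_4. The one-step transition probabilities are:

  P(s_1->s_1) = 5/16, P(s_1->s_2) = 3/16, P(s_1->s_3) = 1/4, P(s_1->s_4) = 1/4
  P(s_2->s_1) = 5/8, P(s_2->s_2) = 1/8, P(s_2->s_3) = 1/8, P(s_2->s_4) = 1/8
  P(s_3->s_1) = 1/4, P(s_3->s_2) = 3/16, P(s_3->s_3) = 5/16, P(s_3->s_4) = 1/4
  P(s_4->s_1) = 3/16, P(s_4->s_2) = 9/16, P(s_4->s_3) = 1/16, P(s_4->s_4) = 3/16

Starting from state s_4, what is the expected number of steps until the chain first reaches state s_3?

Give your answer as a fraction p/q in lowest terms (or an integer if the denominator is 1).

Let h_i = expected steps to first reach s_3 from state i.
Boundary: h_s_3 = 0.
First-step equations for the other states:
  h_s_1 = 1 + 5/16*h_s_1 + 3/16*h_s_2 + 1/4*h_s_3 + 1/4*h_s_4
  h_s_2 = 1 + 5/8*h_s_1 + 1/8*h_s_2 + 1/8*h_s_3 + 1/8*h_s_4
  h_s_4 = 1 + 3/16*h_s_1 + 9/16*h_s_2 + 1/16*h_s_3 + 3/16*h_s_4

Substituting h_s_3 = 0 and rearranging gives the linear system (I - Q) h = 1:
  [11/16, -3/16, -1/4] . (h_s_1, h_s_2, h_s_4) = 1
  [-5/8, 7/8, -1/8] . (h_s_1, h_s_2, h_s_4) = 1
  [-3/16, -9/16, 13/16] . (h_s_1, h_s_2, h_s_4) = 1

Solving yields:
  h_s_1 = 172/31
  h_s_2 = 188/31
  h_s_4 = 208/31

Starting state is s_4, so the expected hitting time is h_s_4 = 208/31.

Answer: 208/31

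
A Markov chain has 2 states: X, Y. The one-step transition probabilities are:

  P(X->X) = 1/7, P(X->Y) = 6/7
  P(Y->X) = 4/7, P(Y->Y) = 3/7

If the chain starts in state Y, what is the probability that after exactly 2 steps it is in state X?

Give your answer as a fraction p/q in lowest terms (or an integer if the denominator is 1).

Answer: 16/49

Derivation:
Computing P^2 by repeated multiplication:
P^1 =
  X: [1/7, 6/7]
  Y: [4/7, 3/7]
P^2 =
  X: [25/49, 24/49]
  Y: [16/49, 33/49]

(P^2)[Y -> X] = 16/49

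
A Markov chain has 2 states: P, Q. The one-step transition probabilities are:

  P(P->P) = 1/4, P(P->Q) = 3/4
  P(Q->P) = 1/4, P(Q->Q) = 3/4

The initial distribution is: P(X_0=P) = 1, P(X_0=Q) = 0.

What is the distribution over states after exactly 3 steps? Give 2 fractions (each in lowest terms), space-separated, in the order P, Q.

Answer: 1/4 3/4

Derivation:
Propagating the distribution step by step (d_{t+1} = d_t * P):
d_0 = (P=1, Q=0)
  d_1[P] = 1*1/4 + 0*1/4 = 1/4
  d_1[Q] = 1*3/4 + 0*3/4 = 3/4
d_1 = (P=1/4, Q=3/4)
  d_2[P] = 1/4*1/4 + 3/4*1/4 = 1/4
  d_2[Q] = 1/4*3/4 + 3/4*3/4 = 3/4
d_2 = (P=1/4, Q=3/4)
  d_3[P] = 1/4*1/4 + 3/4*1/4 = 1/4
  d_3[Q] = 1/4*3/4 + 3/4*3/4 = 3/4
d_3 = (P=1/4, Q=3/4)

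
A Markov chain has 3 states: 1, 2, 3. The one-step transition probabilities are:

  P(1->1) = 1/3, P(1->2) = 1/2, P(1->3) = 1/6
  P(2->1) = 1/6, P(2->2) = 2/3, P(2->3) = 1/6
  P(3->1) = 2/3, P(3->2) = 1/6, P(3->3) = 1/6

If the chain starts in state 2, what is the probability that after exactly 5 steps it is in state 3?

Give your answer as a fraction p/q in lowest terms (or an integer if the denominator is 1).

Computing P^5 by repeated multiplication:
P^1 =
  1: [1/3, 1/2, 1/6]
  2: [1/6, 2/3, 1/6]
  3: [2/3, 1/6, 1/6]
P^2 =
  1: [11/36, 19/36, 1/6]
  2: [5/18, 5/9, 1/6]
  3: [13/36, 17/36, 1/6]
P^3 =
  1: [65/216, 115/216, 1/6]
  2: [8/27, 29/54, 1/6]
  3: [67/216, 113/216, 1/6]
P^4 =
  1: [389/1296, 691/1296, 1/6]
  2: [97/324, 173/324, 1/6]
  3: [391/1296, 689/1296, 1/6]
P^5 =
  1: [2333/7776, 4147/7776, 1/6]
  2: [583/1944, 1037/1944, 1/6]
  3: [2335/7776, 4145/7776, 1/6]

(P^5)[2 -> 3] = 1/6

Answer: 1/6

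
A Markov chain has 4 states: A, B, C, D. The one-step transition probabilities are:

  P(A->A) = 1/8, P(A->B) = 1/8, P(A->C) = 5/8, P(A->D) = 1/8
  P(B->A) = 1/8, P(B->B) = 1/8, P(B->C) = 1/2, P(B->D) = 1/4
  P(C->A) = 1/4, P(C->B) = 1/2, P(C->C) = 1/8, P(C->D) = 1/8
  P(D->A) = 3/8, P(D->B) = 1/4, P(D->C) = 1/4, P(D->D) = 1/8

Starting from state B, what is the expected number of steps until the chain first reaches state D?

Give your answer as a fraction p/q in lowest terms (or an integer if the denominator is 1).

Answer: 116/21

Derivation:
Let h_i = expected steps to first reach D from state i.
Boundary: h_D = 0.
First-step equations for the other states:
  h_A = 1 + 1/8*h_A + 1/8*h_B + 5/8*h_C + 1/8*h_D
  h_B = 1 + 1/8*h_A + 1/8*h_B + 1/2*h_C + 1/4*h_D
  h_C = 1 + 1/4*h_A + 1/2*h_B + 1/8*h_C + 1/8*h_D

Substituting h_D = 0 and rearranging gives the linear system (I - Q) h = 1:
  [7/8, -1/8, -5/8] . (h_A, h_B, h_C) = 1
  [-1/8, 7/8, -1/2] . (h_A, h_B, h_C) = 1
  [-1/4, -1/2, 7/8] . (h_A, h_B, h_C) = 1

Solving yields:
  h_A = 44/7
  h_B = 116/21
  h_C = 128/21

Starting state is B, so the expected hitting time is h_B = 116/21.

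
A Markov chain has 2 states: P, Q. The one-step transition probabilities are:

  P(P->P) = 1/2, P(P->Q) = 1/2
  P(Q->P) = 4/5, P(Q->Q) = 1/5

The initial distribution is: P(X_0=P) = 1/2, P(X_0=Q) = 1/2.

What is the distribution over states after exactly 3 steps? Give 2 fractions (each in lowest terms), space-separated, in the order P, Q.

Answer: 1237/2000 763/2000

Derivation:
Propagating the distribution step by step (d_{t+1} = d_t * P):
d_0 = (P=1/2, Q=1/2)
  d_1[P] = 1/2*1/2 + 1/2*4/5 = 13/20
  d_1[Q] = 1/2*1/2 + 1/2*1/5 = 7/20
d_1 = (P=13/20, Q=7/20)
  d_2[P] = 13/20*1/2 + 7/20*4/5 = 121/200
  d_2[Q] = 13/20*1/2 + 7/20*1/5 = 79/200
d_2 = (P=121/200, Q=79/200)
  d_3[P] = 121/200*1/2 + 79/200*4/5 = 1237/2000
  d_3[Q] = 121/200*1/2 + 79/200*1/5 = 763/2000
d_3 = (P=1237/2000, Q=763/2000)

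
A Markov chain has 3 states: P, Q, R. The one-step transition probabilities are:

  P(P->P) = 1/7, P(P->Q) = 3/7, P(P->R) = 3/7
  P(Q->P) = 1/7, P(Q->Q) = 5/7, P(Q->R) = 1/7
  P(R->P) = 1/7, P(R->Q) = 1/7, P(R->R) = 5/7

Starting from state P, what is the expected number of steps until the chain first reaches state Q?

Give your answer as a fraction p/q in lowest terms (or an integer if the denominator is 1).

Answer: 35/9

Derivation:
Let h_i = expected steps to first reach Q from state i.
Boundary: h_Q = 0.
First-step equations for the other states:
  h_P = 1 + 1/7*h_P + 3/7*h_Q + 3/7*h_R
  h_R = 1 + 1/7*h_P + 1/7*h_Q + 5/7*h_R

Substituting h_Q = 0 and rearranging gives the linear system (I - Q) h = 1:
  [6/7, -3/7] . (h_P, h_R) = 1
  [-1/7, 2/7] . (h_P, h_R) = 1

Solving yields:
  h_P = 35/9
  h_R = 49/9

Starting state is P, so the expected hitting time is h_P = 35/9.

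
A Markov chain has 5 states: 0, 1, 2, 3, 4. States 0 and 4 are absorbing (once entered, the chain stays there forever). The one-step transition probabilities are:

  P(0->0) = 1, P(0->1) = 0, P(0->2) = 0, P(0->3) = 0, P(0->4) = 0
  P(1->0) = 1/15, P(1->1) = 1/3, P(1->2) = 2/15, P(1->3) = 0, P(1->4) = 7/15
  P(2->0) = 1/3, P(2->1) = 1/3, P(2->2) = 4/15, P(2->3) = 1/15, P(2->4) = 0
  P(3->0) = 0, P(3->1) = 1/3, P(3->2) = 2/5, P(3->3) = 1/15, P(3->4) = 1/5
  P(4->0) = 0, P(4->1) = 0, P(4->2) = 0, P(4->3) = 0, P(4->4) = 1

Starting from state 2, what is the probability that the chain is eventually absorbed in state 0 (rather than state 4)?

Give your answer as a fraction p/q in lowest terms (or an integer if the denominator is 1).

Answer: 155/266

Derivation:
Let a_i = P(absorbed in 0 | start in state i).
Boundary conditions: a_0 = 1, a_4 = 0.
For each transient state i, a_i = sum_j P(i->j) * a_j:
  a_1 = 1/15*a_0 + 1/3*a_1 + 2/15*a_2 + 0*a_3 + 7/15*a_4
  a_2 = 1/3*a_0 + 1/3*a_1 + 4/15*a_2 + 1/15*a_3 + 0*a_4
  a_3 = 0*a_0 + 1/3*a_1 + 2/5*a_2 + 1/15*a_3 + 1/5*a_4

Substituting a_0 = 1 and a_4 = 0, rearrange to (I - Q) a = r where r[i] = P(i -> 0):
  [2/3, -2/15, 0] . (a_1, a_2, a_3) = 1/15
  [-1/3, 11/15, -1/15] . (a_1, a_2, a_3) = 1/3
  [-1/3, -2/5, 14/15] . (a_1, a_2, a_3) = 0

Solving yields:
  a_1 = 144/665
  a_2 = 155/266
  a_3 = 87/266

Starting state is 2, so the absorption probability is a_2 = 155/266.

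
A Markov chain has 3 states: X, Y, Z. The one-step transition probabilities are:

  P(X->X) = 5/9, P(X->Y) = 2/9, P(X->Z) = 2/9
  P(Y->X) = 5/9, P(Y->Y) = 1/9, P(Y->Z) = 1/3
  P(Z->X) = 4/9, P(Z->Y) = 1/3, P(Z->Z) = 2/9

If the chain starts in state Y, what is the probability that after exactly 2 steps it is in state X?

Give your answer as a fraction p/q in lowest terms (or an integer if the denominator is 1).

Computing P^2 by repeated multiplication:
P^1 =
  X: [5/9, 2/9, 2/9]
  Y: [5/9, 1/9, 1/3]
  Z: [4/9, 1/3, 2/9]
P^2 =
  X: [43/81, 2/9, 20/81]
  Y: [14/27, 20/81, 19/81]
  Z: [43/81, 17/81, 7/27]

(P^2)[Y -> X] = 14/27

Answer: 14/27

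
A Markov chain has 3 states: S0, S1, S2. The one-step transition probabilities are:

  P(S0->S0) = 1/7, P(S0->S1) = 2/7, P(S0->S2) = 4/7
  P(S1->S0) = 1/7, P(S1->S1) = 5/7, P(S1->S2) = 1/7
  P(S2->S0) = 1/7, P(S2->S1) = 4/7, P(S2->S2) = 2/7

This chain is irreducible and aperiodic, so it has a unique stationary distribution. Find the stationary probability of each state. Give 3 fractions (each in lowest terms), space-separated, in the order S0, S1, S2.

Answer: 1/7 13/21 5/21

Derivation:
The stationary distribution satisfies pi = pi * P, i.e.:
  pi_S0 = 1/7*pi_S0 + 1/7*pi_S1 + 1/7*pi_S2
  pi_S1 = 2/7*pi_S0 + 5/7*pi_S1 + 4/7*pi_S2
  pi_S2 = 4/7*pi_S0 + 1/7*pi_S1 + 2/7*pi_S2
with normalization: pi_S0 + pi_S1 + pi_S2 = 1.

Using the first 2 balance equations plus normalization, the linear system A*pi = b is:
  [-6/7, 1/7, 1/7] . pi = 0
  [2/7, -2/7, 4/7] . pi = 0
  [1, 1, 1] . pi = 1

Solving yields:
  pi_S0 = 1/7
  pi_S1 = 13/21
  pi_S2 = 5/21

Verification (pi * P):
  1/7*1/7 + 13/21*1/7 + 5/21*1/7 = 1/7 = pi_S0  (ok)
  1/7*2/7 + 13/21*5/7 + 5/21*4/7 = 13/21 = pi_S1  (ok)
  1/7*4/7 + 13/21*1/7 + 5/21*2/7 = 5/21 = pi_S2  (ok)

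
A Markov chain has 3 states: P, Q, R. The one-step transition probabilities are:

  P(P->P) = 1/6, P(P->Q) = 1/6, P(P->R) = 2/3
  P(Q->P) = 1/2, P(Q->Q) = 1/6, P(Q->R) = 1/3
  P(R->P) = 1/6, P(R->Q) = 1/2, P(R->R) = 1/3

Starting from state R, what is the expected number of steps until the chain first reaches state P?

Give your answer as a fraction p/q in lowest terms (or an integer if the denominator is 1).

Let h_i = expected steps to first reach P from state i.
Boundary: h_P = 0.
First-step equations for the other states:
  h_Q = 1 + 1/2*h_P + 1/6*h_Q + 1/3*h_R
  h_R = 1 + 1/6*h_P + 1/2*h_Q + 1/3*h_R

Substituting h_P = 0 and rearranging gives the linear system (I - Q) h = 1:
  [5/6, -1/3] . (h_Q, h_R) = 1
  [-1/2, 2/3] . (h_Q, h_R) = 1

Solving yields:
  h_Q = 18/7
  h_R = 24/7

Starting state is R, so the expected hitting time is h_R = 24/7.

Answer: 24/7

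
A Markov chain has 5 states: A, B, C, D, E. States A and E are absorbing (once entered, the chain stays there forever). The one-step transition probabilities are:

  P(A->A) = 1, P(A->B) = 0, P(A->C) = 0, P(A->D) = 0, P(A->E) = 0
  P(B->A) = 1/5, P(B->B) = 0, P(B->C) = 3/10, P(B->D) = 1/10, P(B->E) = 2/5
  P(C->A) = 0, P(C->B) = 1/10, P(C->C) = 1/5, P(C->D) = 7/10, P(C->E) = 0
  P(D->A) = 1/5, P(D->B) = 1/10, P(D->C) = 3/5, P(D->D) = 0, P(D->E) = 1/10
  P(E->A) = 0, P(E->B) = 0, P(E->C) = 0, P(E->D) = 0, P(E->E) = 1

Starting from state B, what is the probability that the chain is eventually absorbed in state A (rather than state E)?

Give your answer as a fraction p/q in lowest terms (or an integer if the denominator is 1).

Let a_i = P(absorbed in A | start in state i).
Boundary conditions: a_A = 1, a_E = 0.
For each transient state i, a_i = sum_j P(i->j) * a_j:
  a_B = 1/5*a_A + 0*a_B + 3/10*a_C + 1/10*a_D + 2/5*a_E
  a_C = 0*a_A + 1/10*a_B + 1/5*a_C + 7/10*a_D + 0*a_E
  a_D = 1/5*a_A + 1/10*a_B + 3/5*a_C + 0*a_D + 1/10*a_E

Substituting a_A = 1 and a_E = 0, rearrange to (I - Q) a = r where r[i] = P(i -> A):
  [1, -3/10, -1/10] . (a_B, a_C, a_D) = 1/5
  [-1/10, 4/5, -7/10] . (a_B, a_C, a_D) = 0
  [-1/10, -3/5, 1] . (a_B, a_C, a_D) = 1/5

Solving yields:
  a_B = 134/315
  a_C = 176/315
  a_D = 26/45

Starting state is B, so the absorption probability is a_B = 134/315.

Answer: 134/315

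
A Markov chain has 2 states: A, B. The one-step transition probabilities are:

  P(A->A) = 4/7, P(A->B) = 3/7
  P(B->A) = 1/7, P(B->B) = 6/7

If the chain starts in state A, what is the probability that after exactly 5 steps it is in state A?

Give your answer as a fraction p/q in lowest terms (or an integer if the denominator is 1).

Answer: 4384/16807

Derivation:
Computing P^5 by repeated multiplication:
P^1 =
  A: [4/7, 3/7]
  B: [1/7, 6/7]
P^2 =
  A: [19/49, 30/49]
  B: [10/49, 39/49]
P^3 =
  A: [106/343, 237/343]
  B: [79/343, 264/343]
P^4 =
  A: [661/2401, 1740/2401]
  B: [580/2401, 1821/2401]
P^5 =
  A: [4384/16807, 12423/16807]
  B: [4141/16807, 12666/16807]

(P^5)[A -> A] = 4384/16807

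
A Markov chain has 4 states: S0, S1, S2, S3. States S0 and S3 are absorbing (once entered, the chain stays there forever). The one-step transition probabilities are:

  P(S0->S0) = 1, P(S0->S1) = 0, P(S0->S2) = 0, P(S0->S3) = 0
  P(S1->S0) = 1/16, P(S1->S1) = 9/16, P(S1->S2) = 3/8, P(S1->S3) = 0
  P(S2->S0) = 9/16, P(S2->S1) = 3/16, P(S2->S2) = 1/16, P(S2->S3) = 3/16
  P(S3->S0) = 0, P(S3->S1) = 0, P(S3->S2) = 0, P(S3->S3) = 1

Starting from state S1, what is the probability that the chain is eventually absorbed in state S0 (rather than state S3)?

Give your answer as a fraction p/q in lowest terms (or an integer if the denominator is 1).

Let a_i = P(absorbed in S0 | start in state i).
Boundary conditions: a_S0 = 1, a_S3 = 0.
For each transient state i, a_i = sum_j P(i->j) * a_j:
  a_S1 = 1/16*a_S0 + 9/16*a_S1 + 3/8*a_S2 + 0*a_S3
  a_S2 = 9/16*a_S0 + 3/16*a_S1 + 1/16*a_S2 + 3/16*a_S3

Substituting a_S0 = 1 and a_S3 = 0, rearrange to (I - Q) a = r where r[i] = P(i -> S0):
  [7/16, -3/8] . (a_S1, a_S2) = 1/16
  [-3/16, 15/16] . (a_S1, a_S2) = 9/16

Solving yields:
  a_S1 = 23/29
  a_S2 = 22/29

Starting state is S1, so the absorption probability is a_S1 = 23/29.

Answer: 23/29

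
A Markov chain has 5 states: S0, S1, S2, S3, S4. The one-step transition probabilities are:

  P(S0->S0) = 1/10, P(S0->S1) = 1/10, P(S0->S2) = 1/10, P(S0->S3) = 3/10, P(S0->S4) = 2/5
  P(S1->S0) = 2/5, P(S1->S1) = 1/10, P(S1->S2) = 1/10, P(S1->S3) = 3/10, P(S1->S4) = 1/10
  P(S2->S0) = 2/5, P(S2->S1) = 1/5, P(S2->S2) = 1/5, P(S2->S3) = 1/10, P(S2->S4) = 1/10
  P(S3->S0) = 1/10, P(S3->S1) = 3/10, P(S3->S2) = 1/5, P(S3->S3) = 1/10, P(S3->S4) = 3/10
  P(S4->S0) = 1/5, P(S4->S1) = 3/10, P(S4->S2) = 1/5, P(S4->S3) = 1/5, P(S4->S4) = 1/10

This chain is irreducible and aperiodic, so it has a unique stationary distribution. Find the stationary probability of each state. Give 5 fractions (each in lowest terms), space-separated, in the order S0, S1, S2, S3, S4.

The stationary distribution satisfies pi = pi * P, i.e.:
  pi_S0 = 1/10*pi_S0 + 2/5*pi_S1 + 2/5*pi_S2 + 1/10*pi_S3 + 1/5*pi_S4
  pi_S1 = 1/10*pi_S0 + 1/10*pi_S1 + 1/5*pi_S2 + 3/10*pi_S3 + 3/10*pi_S4
  pi_S2 = 1/10*pi_S0 + 1/10*pi_S1 + 1/5*pi_S2 + 1/5*pi_S3 + 1/5*pi_S4
  pi_S3 = 3/10*pi_S0 + 3/10*pi_S1 + 1/10*pi_S2 + 1/10*pi_S3 + 1/5*pi_S4
  pi_S4 = 2/5*pi_S0 + 1/10*pi_S1 + 1/10*pi_S2 + 3/10*pi_S3 + 1/10*pi_S4
with normalization: pi_S0 + pi_S1 + pi_S2 + pi_S3 + pi_S4 = 1.

Using the first 4 balance equations plus normalization, the linear system A*pi = b is:
  [-9/10, 2/5, 2/5, 1/10, 1/5] . pi = 0
  [1/10, -9/10, 1/5, 3/10, 3/10] . pi = 0
  [1/10, 1/10, -4/5, 1/5, 1/5] . pi = 0
  [3/10, 3/10, 1/10, -9/10, 1/5] . pi = 0
  [1, 1, 1, 1, 1] . pi = 1

Solving yields:
  pi_S0 = 203/891
  pi_S1 = 3013/15147
  pi_S2 = 2383/15147
  pi_S3 = 3125/15147
  pi_S4 = 3175/15147

Verification (pi * P):
  203/891*1/10 + 3013/15147*2/5 + 2383/15147*2/5 + 3125/15147*1/10 + 3175/15147*1/5 = 203/891 = pi_S0  (ok)
  203/891*1/10 + 3013/15147*1/10 + 2383/15147*1/5 + 3125/15147*3/10 + 3175/15147*3/10 = 3013/15147 = pi_S1  (ok)
  203/891*1/10 + 3013/15147*1/10 + 2383/15147*1/5 + 3125/15147*1/5 + 3175/15147*1/5 = 2383/15147 = pi_S2  (ok)
  203/891*3/10 + 3013/15147*3/10 + 2383/15147*1/10 + 3125/15147*1/10 + 3175/15147*1/5 = 3125/15147 = pi_S3  (ok)
  203/891*2/5 + 3013/15147*1/10 + 2383/15147*1/10 + 3125/15147*3/10 + 3175/15147*1/10 = 3175/15147 = pi_S4  (ok)

Answer: 203/891 3013/15147 2383/15147 3125/15147 3175/15147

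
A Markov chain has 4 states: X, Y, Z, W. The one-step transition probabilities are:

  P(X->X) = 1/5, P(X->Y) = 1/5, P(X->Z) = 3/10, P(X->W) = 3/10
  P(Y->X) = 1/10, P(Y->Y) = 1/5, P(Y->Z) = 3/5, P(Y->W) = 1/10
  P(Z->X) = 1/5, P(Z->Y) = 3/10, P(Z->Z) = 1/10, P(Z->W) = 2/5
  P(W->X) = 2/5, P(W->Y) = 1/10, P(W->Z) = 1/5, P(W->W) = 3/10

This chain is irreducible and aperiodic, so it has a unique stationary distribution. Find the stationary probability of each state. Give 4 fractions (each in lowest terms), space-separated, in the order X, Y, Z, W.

Answer: 275/1157 230/1157 319/1157 333/1157

Derivation:
The stationary distribution satisfies pi = pi * P, i.e.:
  pi_X = 1/5*pi_X + 1/10*pi_Y + 1/5*pi_Z + 2/5*pi_W
  pi_Y = 1/5*pi_X + 1/5*pi_Y + 3/10*pi_Z + 1/10*pi_W
  pi_Z = 3/10*pi_X + 3/5*pi_Y + 1/10*pi_Z + 1/5*pi_W
  pi_W = 3/10*pi_X + 1/10*pi_Y + 2/5*pi_Z + 3/10*pi_W
with normalization: pi_X + pi_Y + pi_Z + pi_W = 1.

Using the first 3 balance equations plus normalization, the linear system A*pi = b is:
  [-4/5, 1/10, 1/5, 2/5] . pi = 0
  [1/5, -4/5, 3/10, 1/10] . pi = 0
  [3/10, 3/5, -9/10, 1/5] . pi = 0
  [1, 1, 1, 1] . pi = 1

Solving yields:
  pi_X = 275/1157
  pi_Y = 230/1157
  pi_Z = 319/1157
  pi_W = 333/1157

Verification (pi * P):
  275/1157*1/5 + 230/1157*1/10 + 319/1157*1/5 + 333/1157*2/5 = 275/1157 = pi_X  (ok)
  275/1157*1/5 + 230/1157*1/5 + 319/1157*3/10 + 333/1157*1/10 = 230/1157 = pi_Y  (ok)
  275/1157*3/10 + 230/1157*3/5 + 319/1157*1/10 + 333/1157*1/5 = 319/1157 = pi_Z  (ok)
  275/1157*3/10 + 230/1157*1/10 + 319/1157*2/5 + 333/1157*3/10 = 333/1157 = pi_W  (ok)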